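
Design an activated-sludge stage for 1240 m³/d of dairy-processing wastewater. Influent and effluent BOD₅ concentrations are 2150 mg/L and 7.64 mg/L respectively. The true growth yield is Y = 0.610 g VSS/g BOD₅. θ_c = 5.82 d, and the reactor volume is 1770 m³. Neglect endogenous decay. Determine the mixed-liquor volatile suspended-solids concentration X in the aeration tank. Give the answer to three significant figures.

X ≈ 5330 mg/L

Without decay, X = Y Q (S₀−S) θ_c / V = 0.610 × 1240 × (2150 − 7.64) × 5.82 / 1770 = 5328 mg/L.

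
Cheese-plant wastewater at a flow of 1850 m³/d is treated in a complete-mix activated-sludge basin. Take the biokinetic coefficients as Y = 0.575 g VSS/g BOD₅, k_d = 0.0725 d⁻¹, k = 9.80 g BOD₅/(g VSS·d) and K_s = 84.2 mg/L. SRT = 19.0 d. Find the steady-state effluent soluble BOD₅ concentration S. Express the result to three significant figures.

From the Monod/SRT balance for a CMAS, S = K_s·(1+k_d θ_c)/[θ_c·(Y k − k_d) − 1] = 84.2 × (1 + 0.0725 × 19.0) / [19.0 × (0.575 × 9.80 − 0.0725) − 1] = 200.2 / 104.7 = 1.912 mg/L.

S ≈ 1.91 mg/L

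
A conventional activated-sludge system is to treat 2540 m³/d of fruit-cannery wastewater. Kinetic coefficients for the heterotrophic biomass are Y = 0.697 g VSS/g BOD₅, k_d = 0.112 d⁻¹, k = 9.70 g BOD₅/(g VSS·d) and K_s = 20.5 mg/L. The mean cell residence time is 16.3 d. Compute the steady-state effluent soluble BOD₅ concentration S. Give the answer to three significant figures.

S ≈ 0.539 mg/L

For a completely mixed reactor with recycle the Lawrence–McCarty relation gives S = K_s·(1 + k_d·θ_c) / [θ_c·(Y·k − k_d) − 1] = 20.5 × (1 + 0.112 × 16.3) / [16.3 × (0.697 × 9.70 − 0.112) − 1] = 57.92 / 107.4 = 0.5395 mg/L.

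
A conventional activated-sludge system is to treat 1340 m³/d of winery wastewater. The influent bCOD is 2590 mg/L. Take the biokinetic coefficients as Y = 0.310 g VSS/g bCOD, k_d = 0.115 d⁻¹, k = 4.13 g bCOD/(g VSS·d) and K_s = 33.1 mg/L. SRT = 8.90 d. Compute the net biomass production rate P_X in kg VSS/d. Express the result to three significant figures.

From the Monod/SRT balance for a CMAS, S = K_s·(1+k_d θ_c)/[θ_c·(Y k − k_d) − 1] = 33.1 × (1 + 0.115 × 8.90) / [8.90 × (0.310 × 4.13 − 0.115) − 1] = 66.98 / 9.371 = 7.147 mg/L.
Observed yield with endogenous decay: Y_obs = Y / (1 + k_d·θ_c) = 0.310 / (1 + 0.115 × 8.90) = 0.310 / 2.024 = 0.1532 g VSS/g bCOD.
ΔS = 2590 − 7.15 = 2583 mg/L, so the substrate removal rate is 1340 × 2583/1000 = 3461 kg bCOD/d.
P_X = Y_obs · Q(S₀ − S) = 0.1532 × 3461 = 530.2 kg VSS/d.

P_X ≈ 530 kg VSS/d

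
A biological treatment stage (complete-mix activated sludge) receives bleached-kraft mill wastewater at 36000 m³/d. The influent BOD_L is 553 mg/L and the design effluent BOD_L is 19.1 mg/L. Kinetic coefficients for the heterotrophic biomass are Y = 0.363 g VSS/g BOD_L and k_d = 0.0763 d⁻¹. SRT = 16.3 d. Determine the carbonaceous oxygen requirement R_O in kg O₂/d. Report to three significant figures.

The observed yield is Y_obs = Y/(1 + k_d·θ_c) = 0.363 / (1 + 0.0763 × 16.3) = 0.363 / 2.244 = 0.1618 g VSS per g BOD_L removed.
Mass of BOD_L removed per day: Q(S₀ − S) = 36000 × 533.9 g/m³ = 19220 kg/d.
Biomass synthesised: P_X = Y_obs × 19220 = 3110 kg VSS/d.
Carbonaceous O₂ demand = substrate oxidised − cell-mass equivalent = 19220 − 1.42 × 3110 = 14805 kg O₂/d.

R_O ≈ 14800 kg O₂/d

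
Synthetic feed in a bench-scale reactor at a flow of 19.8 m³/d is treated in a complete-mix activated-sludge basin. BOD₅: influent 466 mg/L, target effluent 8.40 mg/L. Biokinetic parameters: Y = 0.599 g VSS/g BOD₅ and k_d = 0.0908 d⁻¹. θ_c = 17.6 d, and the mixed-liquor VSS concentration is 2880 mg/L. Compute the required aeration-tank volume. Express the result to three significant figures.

Rearranging the biomass balance for a CMAS with decay, V = Y·Q·ΔS·θ_c / [X·(1+k_d θ_c)] = 0.599 × 19.8 × (466 − 8.40) × 17.6 / [2880 × (1 + 0.0908 × 17.6)] = 9.55×10^4 / 7482 = 12.77 m³.

V ≈ 12.8 m³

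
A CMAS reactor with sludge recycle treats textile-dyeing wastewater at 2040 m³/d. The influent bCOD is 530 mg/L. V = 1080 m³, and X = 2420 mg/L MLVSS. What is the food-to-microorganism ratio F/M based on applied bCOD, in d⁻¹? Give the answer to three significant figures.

F/M ≈ 0.414 d⁻¹

F/M = applied load / biomass = Q·S₀/(V·X) = 2040 × 530 / (1080 × 2420) = 0.4137 d⁻¹.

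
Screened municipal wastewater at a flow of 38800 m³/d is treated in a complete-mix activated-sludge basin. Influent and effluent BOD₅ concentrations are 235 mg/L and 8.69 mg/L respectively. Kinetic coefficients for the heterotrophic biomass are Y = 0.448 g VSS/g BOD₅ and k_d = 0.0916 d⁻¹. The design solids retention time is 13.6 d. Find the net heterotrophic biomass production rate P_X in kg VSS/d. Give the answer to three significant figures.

P_X ≈ 1750 kg VSS/d

Y_obs = Y / (1 + k_d θ_c) = 0.448 / (1 + 0.0916 × 13.6) = 0.448 / 2.246 = 0.1995.
Mass of BOD₅ removed per day: Q(S₀ − S) = 38800 × 226.3 g/m³ = 8781 kg/d.
So the net sludge growth is P_X = 0.1995 × 8781 = 1752 kg VSS/d.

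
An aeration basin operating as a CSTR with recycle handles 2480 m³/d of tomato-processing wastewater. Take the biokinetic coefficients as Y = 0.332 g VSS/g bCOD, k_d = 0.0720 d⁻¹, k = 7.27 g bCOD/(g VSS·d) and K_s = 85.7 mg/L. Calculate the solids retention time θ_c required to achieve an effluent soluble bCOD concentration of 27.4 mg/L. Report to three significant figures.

At the target effluent, Y k S/(K_s+S) = 0.332×7.27×27.4/113.1 = 0.5847 d⁻¹.
1/θ_c = 0.5847 − 0.0720 = 0.5127 d⁻¹, so θ_c = 1.950 d.

θ_c ≈ 1.95 d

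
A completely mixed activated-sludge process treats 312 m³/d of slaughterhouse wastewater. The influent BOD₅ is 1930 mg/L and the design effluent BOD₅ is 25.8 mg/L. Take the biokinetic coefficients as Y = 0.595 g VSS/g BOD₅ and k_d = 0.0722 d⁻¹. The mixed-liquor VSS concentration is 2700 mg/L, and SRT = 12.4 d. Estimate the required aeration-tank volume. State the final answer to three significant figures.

V ≈ 857 m³

Rearranging the biomass balance for a CMAS with decay, V = Y·Q·ΔS·θ_c / [X·(1+k_d θ_c)] = 0.595 × 312 × (1930 − 25.8) × 12.4 / [2700 × (1 + 0.0722 × 12.4)] = 4.38×10^6 / 5117 = 856.6 m³.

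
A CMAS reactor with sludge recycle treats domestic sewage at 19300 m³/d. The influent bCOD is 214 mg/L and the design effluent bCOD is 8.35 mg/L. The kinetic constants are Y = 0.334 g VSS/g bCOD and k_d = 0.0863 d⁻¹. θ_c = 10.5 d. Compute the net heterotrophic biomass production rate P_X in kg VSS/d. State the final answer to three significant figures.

Observed yield with endogenous decay: Y_obs = Y / (1 + k_d·θ_c) = 0.334 / (1 + 0.0863 × 10.5) = 0.334 / 1.906 = 0.1752 g VSS/g bCOD.
Substrate removed = Q·(S₀ − S) = 19300 m³/d × (214 − 8.35) g/m³ = 3.97×10^6 g/d = 3969 kg/d.
Biomass produced: P_X = Y_obs·Q·ΔS = 0.1752 × 3969 ≈ 695.5 kg VSS/d.

P_X ≈ 695 kg VSS/d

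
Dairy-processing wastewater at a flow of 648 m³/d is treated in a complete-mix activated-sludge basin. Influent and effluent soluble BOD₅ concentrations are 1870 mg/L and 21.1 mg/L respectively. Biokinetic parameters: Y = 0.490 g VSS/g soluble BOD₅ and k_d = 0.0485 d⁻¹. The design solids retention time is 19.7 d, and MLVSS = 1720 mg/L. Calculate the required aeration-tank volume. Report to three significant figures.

V ≈ 3440 m³

Steady-state biomass mass balance: V·X·(1 + k_d·θ_c) = Y·Q·(S₀ − S)·θ_c, so V = 0.490 × 648 × (1870 − 21.1) × 19.7 / [1720 × (1 + 0.0485 × 19.7)] = 1.16×10^7 / 3363 = 3439 m³.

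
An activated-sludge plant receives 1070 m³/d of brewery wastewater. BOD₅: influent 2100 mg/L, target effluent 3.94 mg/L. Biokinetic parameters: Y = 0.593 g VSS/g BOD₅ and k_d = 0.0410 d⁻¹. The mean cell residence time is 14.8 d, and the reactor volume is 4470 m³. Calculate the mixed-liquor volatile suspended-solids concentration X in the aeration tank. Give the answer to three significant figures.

X = Y·Q·ΔS·θ_c / [V·(1 + k_d θ_c)] = 0.593 × 1070 × (2100 − 3.94) × 14.8 / [4470 × (1 + 0.0410 × 14.8)] = 2741 mg/L.

X ≈ 2740 mg/L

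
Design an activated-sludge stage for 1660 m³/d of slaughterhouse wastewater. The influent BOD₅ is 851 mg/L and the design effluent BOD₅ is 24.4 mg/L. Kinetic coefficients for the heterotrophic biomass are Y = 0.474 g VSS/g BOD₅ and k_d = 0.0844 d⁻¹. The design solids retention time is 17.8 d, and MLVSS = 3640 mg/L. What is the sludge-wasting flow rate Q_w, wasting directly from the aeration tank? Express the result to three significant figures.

From the SRT design equation V = Y Q (S₀−S) θ_c / [X (1 + k_d θ_c)] = 0.474 × 1660 × (851 − 24.4) × 17.8 / [3640 × (1 + 0.0844 × 17.8)] = 1.16×10^7 / 9108 = 1271 m³.
For wasting at MLVSS concentration, Q_w = V/θ_c = 1271/17.8 = 71.41 m³/d.

Q_w ≈ 71.4 m³/d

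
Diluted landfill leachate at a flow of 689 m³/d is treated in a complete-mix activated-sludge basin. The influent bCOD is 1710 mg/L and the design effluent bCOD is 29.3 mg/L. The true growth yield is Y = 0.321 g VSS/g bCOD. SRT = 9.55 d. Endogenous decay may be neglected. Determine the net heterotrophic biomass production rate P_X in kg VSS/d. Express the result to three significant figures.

Since k_d ≈ 0, Y_obs = Y = 0.321 g VSS/g bCOD.
Mass of bCOD removed per day: Q(S₀ − S) = 689 × 1681 g/m³ = 1158 kg/d.
P_X = Y_obs · Q(S₀ − S) = 0.3210 × 1158 = 371.7 kg VSS/d.

P_X ≈ 372 kg VSS/d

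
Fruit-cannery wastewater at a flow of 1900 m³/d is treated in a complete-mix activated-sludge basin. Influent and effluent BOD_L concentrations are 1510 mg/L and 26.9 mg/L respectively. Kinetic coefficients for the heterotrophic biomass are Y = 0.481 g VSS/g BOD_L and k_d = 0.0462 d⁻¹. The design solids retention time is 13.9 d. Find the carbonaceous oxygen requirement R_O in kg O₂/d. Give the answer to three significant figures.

R_O ≈ 1650 kg O₂/d

Correct the yield for decay: Y_obs = Y/(1 + k_d θ_c) = 0.481 / (1 + 0.0462 × 13.9) = 0.481 / 1.642 = 0.2929.
Mass of BOD_L removed per day: Q(S₀ − S) = 1900 × 1483 g/m³ = 2818 kg/d.
Net sludge production P_X = 0.2929 × 2818 = 825.4 kg VSS/d.
R_O = Q·(S₀ − S) − 1.42·P_X = 2818 − 1.42 × 825.4 = 1646 kg O₂/d.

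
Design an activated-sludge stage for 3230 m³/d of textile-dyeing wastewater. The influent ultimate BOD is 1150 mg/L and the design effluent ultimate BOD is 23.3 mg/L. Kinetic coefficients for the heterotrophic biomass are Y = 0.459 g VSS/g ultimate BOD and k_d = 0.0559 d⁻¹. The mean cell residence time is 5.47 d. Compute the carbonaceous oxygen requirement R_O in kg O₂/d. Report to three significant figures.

R_O ≈ 1820 kg O₂/d

Y_obs = Y / (1 + k_d θ_c) = 0.459 / (1 + 0.0559 × 5.47) = 0.459 / 1.306 = 0.3515.
Mass of ultimate BOD removed per day: Q(S₀ − S) = 3230 × 1127 g/m³ = 3639 kg/d.
P_X = Y_obs·Q·(S₀ − S) = 0.3515 × 3639 = 1279 kg VSS/d.
R_O = Q·ΔS − 1.42 P_X = 3639 − 1817 = 1823 kg O₂/d.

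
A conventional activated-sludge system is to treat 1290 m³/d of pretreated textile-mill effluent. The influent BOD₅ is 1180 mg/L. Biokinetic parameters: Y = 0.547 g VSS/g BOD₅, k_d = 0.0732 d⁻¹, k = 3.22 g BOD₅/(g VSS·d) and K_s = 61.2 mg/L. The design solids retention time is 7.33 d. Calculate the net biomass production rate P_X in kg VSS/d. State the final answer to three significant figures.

Effluent substrate depends only on kinetics and SRT: S = K_s(1 + k_d θ_c) / [θ_c(Yk − k_d) − 1] = 61.2 × (1 + 0.0732 × 7.33) / [7.33 × (0.547 × 3.22 − 0.0732) − 1] = 94.04 / 11.37 = 8.268 mg/L.
The observed yield is Y_obs = Y/(1 + k_d·θ_c) = 0.547 / (1 + 0.0732 × 7.33) = 0.547 / 1.537 = 0.3560 g VSS per g BOD₅ removed.
Q·(S₀ − S) = 1290 × (1180 − 8.27) × 10⁻³ = 1512 kg/d removed.
So the net sludge growth is P_X = 0.3560 × 1512 = 538.1 kg VSS/d.

P_X ≈ 538 kg VSS/d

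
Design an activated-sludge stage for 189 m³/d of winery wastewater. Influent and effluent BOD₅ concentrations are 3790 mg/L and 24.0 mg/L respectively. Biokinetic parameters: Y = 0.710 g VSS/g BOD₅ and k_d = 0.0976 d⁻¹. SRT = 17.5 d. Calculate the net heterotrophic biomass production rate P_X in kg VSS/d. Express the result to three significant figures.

P_X ≈ 187 kg VSS/d

Correct the yield for decay: Y_obs = Y/(1 + k_d θ_c) = 0.710 / (1 + 0.0976 × 17.5) = 0.710 / 2.708 = 0.2622.
ΔS = 3790 − 24.0 = 3766 mg/L, so the substrate removal rate is 189 × 3766/1000 = 711.8 kg BOD₅/d.
So the net sludge growth is P_X = 0.2622 × 711.8 = 186.6 kg VSS/d.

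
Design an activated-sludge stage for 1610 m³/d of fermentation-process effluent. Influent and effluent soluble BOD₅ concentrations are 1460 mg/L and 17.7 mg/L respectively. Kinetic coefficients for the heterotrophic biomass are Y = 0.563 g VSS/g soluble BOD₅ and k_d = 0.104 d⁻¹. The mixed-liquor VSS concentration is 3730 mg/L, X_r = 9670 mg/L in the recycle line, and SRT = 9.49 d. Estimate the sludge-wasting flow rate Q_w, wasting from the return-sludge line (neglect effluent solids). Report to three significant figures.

Q_w ≈ 68.0 m³/d

From the SRT design equation V = Y Q (S₀−S) θ_c / [X (1 + k_d θ_c)] = 0.563 × 1610 × (1460 − 17.7) × 9.49 / [3730 × (1 + 0.104 × 9.49)] = 1.24×10^7 / 7411 = 1674 m³.
θ_c = V·X/(Q_w·X_r) when wasting from the recycle, so Q_w = V·X/(θ_c·X_r) = 1674 × 3730 / (9.49 × 9670) = 68.04 m³/d.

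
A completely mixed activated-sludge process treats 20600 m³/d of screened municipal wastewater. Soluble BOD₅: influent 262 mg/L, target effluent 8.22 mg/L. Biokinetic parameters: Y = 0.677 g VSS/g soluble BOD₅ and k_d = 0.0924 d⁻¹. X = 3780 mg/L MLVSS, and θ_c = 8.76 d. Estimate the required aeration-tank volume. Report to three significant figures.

From the SRT design equation V = Y Q (S₀−S) θ_c / [X (1 + k_d θ_c)] = 0.677 × 20600 × (262 − 8.22) × 8.76 / [3780 × (1 + 0.0924 × 8.76)] = 3.1×10^7 / 6840 = 4533 m³.

V ≈ 4530 m³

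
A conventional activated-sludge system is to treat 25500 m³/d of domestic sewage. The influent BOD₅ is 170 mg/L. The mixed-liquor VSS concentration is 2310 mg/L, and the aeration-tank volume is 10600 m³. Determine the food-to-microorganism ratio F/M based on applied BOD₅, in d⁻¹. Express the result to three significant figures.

F/M = applied load / biomass = Q·S₀/(V·X) = 25500 × 170 / (10600 × 2310) = 0.1770 d⁻¹.

F/M ≈ 0.177 d⁻¹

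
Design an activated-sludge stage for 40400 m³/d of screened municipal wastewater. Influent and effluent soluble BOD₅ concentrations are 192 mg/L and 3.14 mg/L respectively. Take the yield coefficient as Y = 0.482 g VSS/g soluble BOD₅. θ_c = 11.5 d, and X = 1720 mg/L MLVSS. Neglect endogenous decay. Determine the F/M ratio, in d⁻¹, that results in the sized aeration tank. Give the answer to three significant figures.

Biomass mass balance (decay neglected): V·X = Y·Q·(S₀ − S)·θ_c, so V = 0.482 × 40400 × (192 − 3.14) × 11.5 / 1720 = 24589 m³.
Food-to-microorganism ratio F/M = Q S₀ / (V X) = 40400 × 192 / (24589 × 1720) = 0.1834 d⁻¹.

F/M ≈ 0.183 d⁻¹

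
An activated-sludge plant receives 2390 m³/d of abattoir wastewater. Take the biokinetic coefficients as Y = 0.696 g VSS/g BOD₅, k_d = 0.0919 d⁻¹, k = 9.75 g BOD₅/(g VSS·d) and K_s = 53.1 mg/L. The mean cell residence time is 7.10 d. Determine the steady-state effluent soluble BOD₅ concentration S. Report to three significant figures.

For a completely mixed reactor with recycle the Lawrence–McCarty relation gives S = K_s·(1 + k_d·θ_c) / [θ_c·(Y·k − k_d) − 1] = 53.1 × (1 + 0.0919 × 7.10) / [7.10 × (0.696 × 9.75 − 0.0919) − 1] = 87.75 / 46.53 = 1.886 mg/L.

S ≈ 1.89 mg/L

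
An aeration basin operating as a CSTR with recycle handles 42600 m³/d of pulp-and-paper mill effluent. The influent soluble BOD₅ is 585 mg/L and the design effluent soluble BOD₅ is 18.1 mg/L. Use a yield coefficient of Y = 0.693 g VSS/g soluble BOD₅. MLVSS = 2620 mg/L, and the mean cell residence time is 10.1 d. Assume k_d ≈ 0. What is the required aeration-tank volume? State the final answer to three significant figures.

With k_d = 0 the design equation reduces to V = Y Q (S₀−S) θ_c / X = 0.693 × 42600 × (585 − 18.1) × 10.1 / 2620 = 64516 m³.

V ≈ 64500 m³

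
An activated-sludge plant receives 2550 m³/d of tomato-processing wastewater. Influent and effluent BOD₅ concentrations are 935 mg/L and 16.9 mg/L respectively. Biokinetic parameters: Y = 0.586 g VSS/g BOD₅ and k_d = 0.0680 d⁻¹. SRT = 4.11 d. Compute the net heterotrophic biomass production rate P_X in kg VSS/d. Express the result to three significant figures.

P_X ≈ 1070 kg VSS/d

The observed yield is Y_obs = Y/(1 + k_d·θ_c) = 0.586 / (1 + 0.0680 × 4.11) = 0.586 / 1.279 = 0.4580 g VSS per g BOD₅ removed.
Mass of BOD₅ removed per day: Q(S₀ − S) = 2550 × 918.1 g/m³ = 2341 kg/d.
P_X = Y_obs · Q(S₀ − S) = 0.4580 × 2341 = 1072 kg VSS/d.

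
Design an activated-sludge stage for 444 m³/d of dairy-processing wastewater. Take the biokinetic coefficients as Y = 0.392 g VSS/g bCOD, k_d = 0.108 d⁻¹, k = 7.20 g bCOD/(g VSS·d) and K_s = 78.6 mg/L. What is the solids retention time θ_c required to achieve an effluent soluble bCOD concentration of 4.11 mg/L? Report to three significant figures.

From 1/θ_c = Y·k·S/(K_s + S) − k_d: Y·k·S/(K_s+S) = 0.392 × 7.20 × 4.11 / (78.6 + 4.11) = 0.1402 d⁻¹.
1/θ_c = 0.1402 − 0.108 = 0.03225 d⁻¹, so θ_c = 31.01 d.

θ_c ≈ 31.0 d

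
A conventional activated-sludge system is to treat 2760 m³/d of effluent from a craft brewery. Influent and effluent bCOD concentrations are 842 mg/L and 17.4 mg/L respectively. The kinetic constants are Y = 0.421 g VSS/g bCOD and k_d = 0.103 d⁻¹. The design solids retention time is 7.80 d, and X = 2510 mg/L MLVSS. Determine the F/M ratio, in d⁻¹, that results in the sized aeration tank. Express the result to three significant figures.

Steady-state biomass mass balance: V·X·(1 + k_d·θ_c) = Y·Q·(S₀ − S)·θ_c, so V = 0.421 × 2760 × (842 − 17.4) × 7.80 / [2510 × (1 + 0.103 × 7.80)] = 7.47×10^6 / 4527 = 1651 m³.
F/M = Q·S₀ / (V·X) = 2760 × 842 / (1651 × 2510) = 0.5608 g bCOD·(g VSS·d)⁻¹.

F/M ≈ 0.561 d⁻¹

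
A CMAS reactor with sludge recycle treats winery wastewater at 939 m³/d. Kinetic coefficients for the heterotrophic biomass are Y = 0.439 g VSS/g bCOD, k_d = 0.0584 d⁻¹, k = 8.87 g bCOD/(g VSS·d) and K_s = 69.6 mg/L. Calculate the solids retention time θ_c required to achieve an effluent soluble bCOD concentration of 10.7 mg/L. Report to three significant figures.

θ_c ≈ 2.17 d

At the target effluent, Y k S/(K_s+S) = 0.439×8.87×10.7/80.30 = 0.5189 d⁻¹.
θ_c = 1/(μ − k_d) = 1/(0.5189 − 0.0584) = 1/0.4605 = 2.172 d.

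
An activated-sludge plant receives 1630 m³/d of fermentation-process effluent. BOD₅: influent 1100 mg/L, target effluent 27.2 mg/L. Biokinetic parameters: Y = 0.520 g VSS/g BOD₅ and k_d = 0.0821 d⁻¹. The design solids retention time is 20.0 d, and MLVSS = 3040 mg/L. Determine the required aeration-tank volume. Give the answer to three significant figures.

From the SRT design equation V = Y Q (S₀−S) θ_c / [X (1 + k_d θ_c)] = 0.520 × 1630 × (1100 − 27.2) × 20.0 / [3040 × (1 + 0.0821 × 20.0)] = 1.82×10^7 / 8032 = 2264 m³.

V ≈ 2260 m³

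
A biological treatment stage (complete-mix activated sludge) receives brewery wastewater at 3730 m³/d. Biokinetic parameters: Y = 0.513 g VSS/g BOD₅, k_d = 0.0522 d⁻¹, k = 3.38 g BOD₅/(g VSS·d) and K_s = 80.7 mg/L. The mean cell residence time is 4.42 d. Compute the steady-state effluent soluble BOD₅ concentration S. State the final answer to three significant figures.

From the Monod/SRT balance for a CMAS, S = K_s·(1+k_d θ_c)/[θ_c·(Y k − k_d) − 1] = 80.7 × (1 + 0.0522 × 4.42) / [4.42 × (0.513 × 3.38 − 0.0522) − 1] = 99.32 / 6.433 = 15.44 mg/L.

S ≈ 15.4 mg/L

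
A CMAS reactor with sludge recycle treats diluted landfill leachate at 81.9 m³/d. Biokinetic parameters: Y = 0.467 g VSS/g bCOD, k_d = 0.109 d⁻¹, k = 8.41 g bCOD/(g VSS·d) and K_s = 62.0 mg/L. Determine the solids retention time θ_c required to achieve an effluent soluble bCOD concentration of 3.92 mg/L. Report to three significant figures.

From 1/θ_c = Y·k·S/(K_s + S) − k_d: Y·k·S/(K_s+S) = 0.467 × 8.41 × 3.92 / (62.0 + 3.92) = 0.2336 d⁻¹.
θ_c = 1/(μ − k_d) = 1/(0.2336 − 0.109) = 1/0.1246 = 8.029 d.

θ_c ≈ 8.03 d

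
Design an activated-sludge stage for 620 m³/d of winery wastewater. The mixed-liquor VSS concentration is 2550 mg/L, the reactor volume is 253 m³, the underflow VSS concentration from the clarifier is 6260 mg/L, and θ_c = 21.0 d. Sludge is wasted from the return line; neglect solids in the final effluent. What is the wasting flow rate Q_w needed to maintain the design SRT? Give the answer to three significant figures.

Q_w ≈ 4.91 m³/d

θ_c = V·X/(Q_w·X_r) when wasting from the recycle, so Q_w = V·X/(θ_c·X_r) = 253.0 × 2550 / (21.0 × 6260) = 4.908 m³/d.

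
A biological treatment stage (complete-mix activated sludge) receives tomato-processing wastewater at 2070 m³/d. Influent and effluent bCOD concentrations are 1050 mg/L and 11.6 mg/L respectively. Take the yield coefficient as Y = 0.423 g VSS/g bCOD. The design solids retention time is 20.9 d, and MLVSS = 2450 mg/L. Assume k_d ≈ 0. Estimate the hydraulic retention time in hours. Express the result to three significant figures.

V·X = Y·Q·ΔS·θ_c gives V = 0.423 × 2070 × (1050 − 11.6) × 20.9 / 2450 = 7756 m³.
Hydraulic retention time τ = V/Q = 7756 / 2070 = 3.747 d = 89.93 h.

τ ≈ 89.9 h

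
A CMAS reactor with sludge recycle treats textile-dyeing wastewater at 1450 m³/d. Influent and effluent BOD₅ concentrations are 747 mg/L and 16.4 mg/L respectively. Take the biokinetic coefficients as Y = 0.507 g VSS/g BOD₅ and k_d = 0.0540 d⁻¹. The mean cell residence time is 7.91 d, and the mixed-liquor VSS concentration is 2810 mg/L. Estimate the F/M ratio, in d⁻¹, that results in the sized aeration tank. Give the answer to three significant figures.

F/M ≈ 0.364 d⁻¹

Rearranging the biomass balance for a CMAS with decay, V = Y·Q·ΔS·θ_c / [X·(1+k_d θ_c)] = 0.507 × 1450 × (747 − 16.4) × 7.91 / [2810 × (1 + 0.0540 × 7.91)] = 4.25×10^6 / 4010 = 1059 m³.
F/M = Q·S₀ / (V·X) = 1450 × 747 / (1059 × 2810) = 0.3639 g BOD₅·(g VSS·d)⁻¹.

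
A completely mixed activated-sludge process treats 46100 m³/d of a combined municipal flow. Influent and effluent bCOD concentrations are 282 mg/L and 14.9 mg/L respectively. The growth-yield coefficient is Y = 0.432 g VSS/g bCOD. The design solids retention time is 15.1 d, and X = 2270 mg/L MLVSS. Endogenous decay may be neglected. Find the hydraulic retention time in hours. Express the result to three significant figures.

V·X = Y·Q·ΔS·θ_c gives V = 0.432 × 46100 × (282 − 14.9) × 15.1 / 2270 = 35384 m³.
Hydraulic retention time τ = V/Q = 35384 / 46100 = 0.7676 d = 18.42 h.

τ ≈ 18.4 h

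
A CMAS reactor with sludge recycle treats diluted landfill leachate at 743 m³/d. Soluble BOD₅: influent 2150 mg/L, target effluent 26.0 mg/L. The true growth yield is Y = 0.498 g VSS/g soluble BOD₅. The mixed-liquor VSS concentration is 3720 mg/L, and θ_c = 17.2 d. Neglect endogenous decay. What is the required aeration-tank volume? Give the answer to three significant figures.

V ≈ 3630 m³

With k_d = 0 the design equation reduces to V = Y Q (S₀−S) θ_c / X = 0.498 × 743 × (2150 − 26.0) × 17.2 / 3720 = 3634 m³.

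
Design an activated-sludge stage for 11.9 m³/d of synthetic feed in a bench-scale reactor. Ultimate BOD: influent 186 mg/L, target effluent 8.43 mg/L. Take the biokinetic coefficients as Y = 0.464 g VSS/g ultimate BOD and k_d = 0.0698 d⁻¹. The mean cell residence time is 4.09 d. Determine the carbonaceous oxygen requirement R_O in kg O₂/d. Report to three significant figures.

Observed yield with endogenous decay: Y_obs = Y / (1 + k_d·θ_c) = 0.464 / (1 + 0.0698 × 4.09) = 0.464 / 1.285 = 0.3610 g VSS/g ultimate BOD.
Q·(S₀ − S) = 11.9 × (186 − 8.43) × 10⁻³ = 2.113 kg/d removed.
Net sludge production P_X = 0.3610 × 2.113 = 0.7627 kg VSS/d.
R_O = Q·ΔS − 1.42 P_X = 2.113 − 1.083 = 1.030 kg O₂/d.

R_O ≈ 1.03 kg O₂/d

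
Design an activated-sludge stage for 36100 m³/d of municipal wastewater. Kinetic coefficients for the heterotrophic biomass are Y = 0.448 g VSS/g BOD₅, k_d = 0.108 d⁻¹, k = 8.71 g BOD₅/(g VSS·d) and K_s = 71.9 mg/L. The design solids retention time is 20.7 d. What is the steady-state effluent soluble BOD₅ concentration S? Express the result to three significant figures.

S ≈ 3.00 mg/L

From the Monod/SRT balance for a CMAS, S = K_s·(1+k_d θ_c)/[θ_c·(Y k − k_d) − 1] = 71.9 × (1 + 0.108 × 20.7) / [20.7 × (0.448 × 8.71 − 0.108) − 1] = 232.6 / 77.54 = 3.000 mg/L.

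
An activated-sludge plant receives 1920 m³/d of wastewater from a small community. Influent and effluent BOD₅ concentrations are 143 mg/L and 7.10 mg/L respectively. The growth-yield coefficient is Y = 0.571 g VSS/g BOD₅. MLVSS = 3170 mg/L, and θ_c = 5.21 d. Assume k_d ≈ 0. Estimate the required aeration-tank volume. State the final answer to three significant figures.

V·X = Y·Q·ΔS·θ_c gives V = 0.571 × 1920 × (143 − 7.10) × 5.21 / 3170 = 244.9 m³.

V ≈ 245 m³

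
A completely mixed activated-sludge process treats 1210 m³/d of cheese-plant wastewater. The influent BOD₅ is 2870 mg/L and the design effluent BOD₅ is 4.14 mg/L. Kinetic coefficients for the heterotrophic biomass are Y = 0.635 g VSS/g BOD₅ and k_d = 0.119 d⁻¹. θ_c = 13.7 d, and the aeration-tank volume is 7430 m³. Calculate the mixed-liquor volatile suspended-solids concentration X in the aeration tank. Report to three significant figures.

Solving the biomass balance for X: X = Y Q (S₀−S) θ_c / [V (1+k_d θ_c)] = 0.635 × 1210 × (2870 − 4.14) × 13.7 / [7430 × (1 + 0.119 × 13.7)] = 1544 mg/L.

X ≈ 1540 mg/L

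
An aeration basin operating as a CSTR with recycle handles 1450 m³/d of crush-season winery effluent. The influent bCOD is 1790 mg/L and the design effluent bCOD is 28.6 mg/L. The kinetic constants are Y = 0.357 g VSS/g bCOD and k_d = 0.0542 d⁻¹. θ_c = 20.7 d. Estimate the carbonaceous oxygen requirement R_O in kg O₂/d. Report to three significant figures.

Observed yield with endogenous decay: Y_obs = Y / (1 + k_d·θ_c) = 0.357 / (1 + 0.0542 × 20.7) = 0.357 / 2.122 = 0.1682 g VSS/g bCOD.
Substrate removed = Q·(S₀ − S) = 1450 m³/d × (1790 − 28.6) g/m³ = 2.55×10^6 g/d = 2554 kg/d.
Biomass synthesised: P_X = Y_obs × 2554 = 429.7 kg VSS/d.
Carbonaceous O₂ demand = substrate oxidised − cell-mass equivalent = 2554 − 1.42 × 429.7 = 1944 kg O₂/d.

R_O ≈ 1940 kg O₂/d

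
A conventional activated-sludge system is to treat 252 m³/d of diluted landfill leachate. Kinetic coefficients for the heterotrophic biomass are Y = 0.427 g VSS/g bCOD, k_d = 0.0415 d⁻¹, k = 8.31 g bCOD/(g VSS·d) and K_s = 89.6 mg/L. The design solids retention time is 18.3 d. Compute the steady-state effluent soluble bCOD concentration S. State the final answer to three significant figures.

Effluent substrate depends only on kinetics and SRT: S = K_s(1 + k_d θ_c) / [θ_c(Yk − k_d) − 1] = 89.6 × (1 + 0.0415 × 18.3) / [18.3 × (0.427 × 8.31 − 0.0415) − 1] = 157.6 / 63.18 = 2.495 mg/L.

S ≈ 2.50 mg/L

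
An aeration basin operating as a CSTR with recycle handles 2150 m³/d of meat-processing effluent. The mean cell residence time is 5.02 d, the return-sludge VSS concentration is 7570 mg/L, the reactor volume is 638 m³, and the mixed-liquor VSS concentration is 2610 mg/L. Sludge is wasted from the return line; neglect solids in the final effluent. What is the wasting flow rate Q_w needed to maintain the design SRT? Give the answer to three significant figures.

θ_c = V·X/(Q_w·X_r) when wasting from the recycle, so Q_w = V·X/(θ_c·X_r) = 638.0 × 2610 / (5.02 × 7570) = 43.82 m³/d.

Q_w ≈ 43.8 m³/d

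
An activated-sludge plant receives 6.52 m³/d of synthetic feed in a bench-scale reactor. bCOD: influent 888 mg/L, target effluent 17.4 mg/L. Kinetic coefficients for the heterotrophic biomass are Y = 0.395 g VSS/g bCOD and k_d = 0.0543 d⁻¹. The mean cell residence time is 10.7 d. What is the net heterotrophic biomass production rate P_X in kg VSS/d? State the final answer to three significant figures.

P_X ≈ 1.42 kg VSS/d

Correct the yield for decay: Y_obs = Y/(1 + k_d θ_c) = 0.395 / (1 + 0.0543 × 10.7) = 0.395 / 1.581 = 0.2498.
Q·(S₀ − S) = 6.52 × (888 − 17.4) × 10⁻³ = 5.676 kg/d removed.
P_X = Y_obs · Q(S₀ − S) = 0.2498 × 5.676 = 1.418 kg VSS/d.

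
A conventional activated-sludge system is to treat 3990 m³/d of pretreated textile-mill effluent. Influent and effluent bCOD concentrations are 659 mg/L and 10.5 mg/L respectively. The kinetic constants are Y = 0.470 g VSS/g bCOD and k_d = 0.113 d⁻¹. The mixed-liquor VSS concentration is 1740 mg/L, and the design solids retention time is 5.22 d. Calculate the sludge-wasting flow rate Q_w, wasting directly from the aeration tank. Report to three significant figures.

Q_w ≈ 440 m³/d

From the SRT design equation V = Y Q (S₀−S) θ_c / [X (1 + k_d θ_c)] = 0.470 × 3990 × (659 − 10.5) × 5.22 / [1740 × (1 + 0.113 × 5.22)] = 6.35×10^6 / 2766 = 2295 m³.
For wasting at MLVSS concentration, Q_w = V/θ_c = 2295/5.22 = 439.6 m³/d.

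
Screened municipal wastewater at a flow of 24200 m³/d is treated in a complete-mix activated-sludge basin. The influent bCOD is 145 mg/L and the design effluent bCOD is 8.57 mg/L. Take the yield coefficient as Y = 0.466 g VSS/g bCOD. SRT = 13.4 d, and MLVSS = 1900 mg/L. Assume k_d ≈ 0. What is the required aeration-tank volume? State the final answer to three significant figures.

Biomass mass balance (decay neglected): V·X = Y·Q·(S₀ − S)·θ_c, so V = 0.466 × 24200 × (145 − 8.57) × 13.4 / 1900 = 10851 m³.

V ≈ 10900 m³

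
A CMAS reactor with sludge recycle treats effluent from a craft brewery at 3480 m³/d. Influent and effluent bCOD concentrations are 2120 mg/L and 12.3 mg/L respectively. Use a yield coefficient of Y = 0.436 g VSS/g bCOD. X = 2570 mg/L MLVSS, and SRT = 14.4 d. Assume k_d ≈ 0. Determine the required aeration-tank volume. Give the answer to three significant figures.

With k_d = 0 the design equation reduces to V = Y Q (S₀−S) θ_c / X = 0.436 × 3480 × (2120 − 12.3) × 14.4 / 2570 = 17919 m³.

V ≈ 17900 m³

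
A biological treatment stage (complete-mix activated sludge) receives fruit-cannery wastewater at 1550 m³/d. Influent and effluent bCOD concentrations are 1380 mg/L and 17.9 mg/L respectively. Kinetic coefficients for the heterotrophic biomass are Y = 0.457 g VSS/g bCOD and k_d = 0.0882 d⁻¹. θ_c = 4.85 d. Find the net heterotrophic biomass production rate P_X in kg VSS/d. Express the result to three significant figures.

Y_obs = Y / (1 + k_d θ_c) = 0.457 / (1 + 0.0882 × 4.85) = 0.457 / 1.428 = 0.3201.
Mass of bCOD removed per day: Q(S₀ − S) = 1550 × 1362 g/m³ = 2111 kg/d.
So the net sludge growth is P_X = 0.3201 × 2111 = 675.8 kg VSS/d.

P_X ≈ 676 kg VSS/d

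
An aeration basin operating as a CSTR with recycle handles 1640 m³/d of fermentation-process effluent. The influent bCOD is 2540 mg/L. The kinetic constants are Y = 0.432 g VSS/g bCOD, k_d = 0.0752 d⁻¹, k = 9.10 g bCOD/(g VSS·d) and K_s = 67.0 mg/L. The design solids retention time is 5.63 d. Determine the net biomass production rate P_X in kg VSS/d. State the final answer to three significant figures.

For a completely mixed reactor with recycle the Lawrence–McCarty relation gives S = K_s·(1 + k_d·θ_c) / [θ_c·(Y·k − k_d) − 1] = 67.0 × (1 + 0.0752 × 5.63) / [5.63 × (0.432 × 9.10 − 0.0752) − 1] = 95.37 / 20.71 = 4.605 mg/L.
Y_obs = Y / (1 + k_d θ_c) = 0.432 / (1 + 0.0752 × 5.63) = 0.432 / 1.423 = 0.3035.
Mass of bCOD removed per day: Q(S₀ − S) = 1640 × 2535 g/m³ = 4158 kg/d.
Net biomass production P_X = Y_obs × Q·(S₀ − S) = 0.3035 × 4158 = 1262 kg VSS/d.

P_X ≈ 1260 kg VSS/d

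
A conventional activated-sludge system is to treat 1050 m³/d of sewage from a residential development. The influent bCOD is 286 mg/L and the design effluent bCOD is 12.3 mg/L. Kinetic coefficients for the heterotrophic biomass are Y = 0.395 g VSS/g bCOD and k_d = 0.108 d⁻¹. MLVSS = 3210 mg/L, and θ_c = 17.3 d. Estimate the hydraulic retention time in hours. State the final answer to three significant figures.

From the SRT design equation V = Y Q (S₀−S) θ_c / [X (1 + k_d θ_c)] = 0.395 × 1050 × (286 − 12.3) × 17.3 / [3210 × (1 + 0.108 × 17.3)] = 1.96×10^6 / 9208 = 213.3 m³.
HRT = V/Q = 213.3 m³ / 1050 m³·d⁻¹ = 0.2031 d × 24 = 4.875 h.

τ ≈ 4.88 h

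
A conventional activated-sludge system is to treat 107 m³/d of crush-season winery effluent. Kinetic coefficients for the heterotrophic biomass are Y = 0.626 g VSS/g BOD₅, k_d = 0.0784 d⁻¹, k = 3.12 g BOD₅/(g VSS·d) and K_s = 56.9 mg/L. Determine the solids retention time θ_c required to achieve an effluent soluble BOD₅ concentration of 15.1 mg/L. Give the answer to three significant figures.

From 1/θ_c = Y·k·S/(K_s + S) − k_d: Y·k·S/(K_s+S) = 0.626 × 3.12 × 15.1 / (56.9 + 15.1) = 0.4096 d⁻¹.
θ_c = 1/(μ − k_d) = 1/(0.4096 − 0.0784) = 1/0.3312 = 3.019 d.

θ_c ≈ 3.02 d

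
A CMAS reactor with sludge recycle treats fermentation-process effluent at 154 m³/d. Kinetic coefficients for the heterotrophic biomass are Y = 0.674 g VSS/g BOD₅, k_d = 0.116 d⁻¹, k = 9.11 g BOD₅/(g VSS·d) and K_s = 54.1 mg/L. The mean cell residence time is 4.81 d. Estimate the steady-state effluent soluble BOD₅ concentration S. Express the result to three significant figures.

For a completely mixed reactor with recycle the Lawrence–McCarty relation gives S = K_s·(1 + k_d·θ_c) / [θ_c·(Y·k − k_d) − 1] = 54.1 × (1 + 0.116 × 4.81) / [4.81 × (0.674 × 9.11 − 0.116) − 1] = 84.29 / 27.98 = 3.013 mg/L.

S ≈ 3.01 mg/L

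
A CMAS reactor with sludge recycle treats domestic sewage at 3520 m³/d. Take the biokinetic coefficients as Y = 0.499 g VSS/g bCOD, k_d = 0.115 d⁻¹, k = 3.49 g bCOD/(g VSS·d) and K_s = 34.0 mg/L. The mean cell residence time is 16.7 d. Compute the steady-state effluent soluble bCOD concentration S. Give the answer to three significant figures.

Effluent substrate depends only on kinetics and SRT: S = K_s(1 + k_d θ_c) / [θ_c(Yk − k_d) − 1] = 34.0 × (1 + 0.115 × 16.7) / [16.7 × (0.499 × 3.49 − 0.115) − 1] = 99.30 / 26.16 = 3.795 mg/L.

S ≈ 3.80 mg/L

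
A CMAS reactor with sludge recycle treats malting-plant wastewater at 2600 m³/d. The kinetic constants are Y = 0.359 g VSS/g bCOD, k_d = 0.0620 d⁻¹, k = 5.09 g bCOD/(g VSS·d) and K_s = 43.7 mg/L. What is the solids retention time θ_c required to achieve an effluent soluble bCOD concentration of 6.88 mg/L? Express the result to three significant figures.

From 1/θ_c = Y·k·S/(K_s + S) − k_d: Y·k·S/(K_s+S) = 0.359 × 5.09 × 6.88 / (43.7 + 6.88) = 0.2486 d⁻¹.
θ_c = 1/(μ − k_d) = 1/(0.2486 − 0.0620) = 1/0.1866 = 5.360 d.

θ_c ≈ 5.36 d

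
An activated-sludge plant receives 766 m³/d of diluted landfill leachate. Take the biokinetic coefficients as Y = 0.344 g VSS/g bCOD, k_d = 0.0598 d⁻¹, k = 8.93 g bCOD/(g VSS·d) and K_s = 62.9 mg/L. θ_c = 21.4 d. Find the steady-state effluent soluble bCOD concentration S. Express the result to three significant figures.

From the Monod/SRT balance for a CMAS, S = K_s·(1+k_d θ_c)/[θ_c·(Y k − k_d) − 1] = 62.9 × (1 + 0.0598 × 21.4) / [21.4 × (0.344 × 8.93 − 0.0598) − 1] = 143.4 / 63.46 = 2.260 mg/L.

S ≈ 2.26 mg/L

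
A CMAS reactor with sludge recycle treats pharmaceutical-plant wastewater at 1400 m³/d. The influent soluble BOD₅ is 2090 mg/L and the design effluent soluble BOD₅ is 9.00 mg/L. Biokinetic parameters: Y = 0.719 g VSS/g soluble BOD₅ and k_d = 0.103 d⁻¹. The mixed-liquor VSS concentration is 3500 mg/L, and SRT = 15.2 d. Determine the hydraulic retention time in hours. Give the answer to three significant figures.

τ ≈ 60.8 h

From the SRT design equation V = Y Q (S₀−S) θ_c / [X (1 + k_d θ_c)] = 0.719 × 1400 × (2090 − 9.00) × 15.2 / [3500 × (1 + 0.103 × 15.2)] = 3.18×10^7 / 8980 = 3546 m³.
τ = V/Q = 3546/1400 = 2.533 d, or 60.79 h.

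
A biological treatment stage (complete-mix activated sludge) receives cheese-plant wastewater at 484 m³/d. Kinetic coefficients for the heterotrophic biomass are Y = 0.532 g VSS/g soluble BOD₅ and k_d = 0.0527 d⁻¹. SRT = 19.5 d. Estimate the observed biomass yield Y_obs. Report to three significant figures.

Correct the yield for decay: Y_obs = Y/(1 + k_d θ_c) = 0.532 / (1 + 0.0527 × 19.5) = 0.532 / 2.028 = 0.2624.

Y_obs ≈ 0.262 g VSS/g soluble BOD₅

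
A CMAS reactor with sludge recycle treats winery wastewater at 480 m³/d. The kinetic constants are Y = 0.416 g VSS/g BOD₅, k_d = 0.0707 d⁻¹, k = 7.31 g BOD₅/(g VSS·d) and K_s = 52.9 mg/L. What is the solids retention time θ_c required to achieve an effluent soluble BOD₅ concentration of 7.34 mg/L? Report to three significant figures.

At the target effluent, Y k S/(K_s+S) = 0.416×7.31×7.34/60.24 = 0.3705 d⁻¹.
1/θ_c = 0.3705 − 0.0707 = 0.2998 d⁻¹, so θ_c = 3.335 d.

θ_c ≈ 3.34 d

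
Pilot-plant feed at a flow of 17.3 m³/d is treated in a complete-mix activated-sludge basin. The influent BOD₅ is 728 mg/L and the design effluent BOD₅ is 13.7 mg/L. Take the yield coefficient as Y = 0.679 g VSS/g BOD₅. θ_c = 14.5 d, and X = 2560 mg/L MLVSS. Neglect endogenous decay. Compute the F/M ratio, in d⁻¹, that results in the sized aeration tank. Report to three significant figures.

Biomass mass balance (decay neglected): V·X = Y·Q·(S₀ − S)·θ_c, so V = 0.679 × 17.3 × (728 − 13.7) × 14.5 / 2560 = 47.53 m³.
Food-to-microorganism ratio F/M = Q S₀ / (V X) = 17.3 × 728 / (47.53 × 2560) = 0.1035 d⁻¹.

F/M ≈ 0.104 d⁻¹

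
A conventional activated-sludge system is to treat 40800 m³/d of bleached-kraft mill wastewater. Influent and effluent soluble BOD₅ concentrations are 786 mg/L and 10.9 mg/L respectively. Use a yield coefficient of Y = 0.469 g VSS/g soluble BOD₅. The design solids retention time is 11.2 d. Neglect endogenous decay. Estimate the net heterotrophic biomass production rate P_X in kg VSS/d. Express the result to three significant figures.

P_X ≈ 14800 kg VSS/d

Since k_d ≈ 0, Y_obs = Y = 0.469 g VSS/g soluble BOD₅.
Q·(S₀ − S) = 40800 × (786 − 10.9) × 10⁻³ = 31624 kg/d removed.
P_X = Y_obs · Q(S₀ − S) = 0.4690 × 31624 = 14832 kg VSS/d.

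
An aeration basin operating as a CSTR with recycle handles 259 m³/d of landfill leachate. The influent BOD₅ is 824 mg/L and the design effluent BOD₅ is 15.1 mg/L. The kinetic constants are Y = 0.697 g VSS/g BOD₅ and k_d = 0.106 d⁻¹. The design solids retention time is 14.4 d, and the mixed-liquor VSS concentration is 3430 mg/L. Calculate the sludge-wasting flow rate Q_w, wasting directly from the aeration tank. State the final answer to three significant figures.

Steady-state biomass mass balance: V·X·(1 + k_d·θ_c) = Y·Q·(S₀ − S)·θ_c, so V = 0.697 × 259 × (824 − 15.1) × 14.4 / [3430 × (1 + 0.106 × 14.4)] = 2.1×10^6 / 8666 = 242.7 m³.
With mixed-liquor wasting, θ_c = V/Q_w, so Q_w = V/θ_c = 242.7/14.4 = 16.85 m³/d.

Q_w ≈ 16.9 m³/d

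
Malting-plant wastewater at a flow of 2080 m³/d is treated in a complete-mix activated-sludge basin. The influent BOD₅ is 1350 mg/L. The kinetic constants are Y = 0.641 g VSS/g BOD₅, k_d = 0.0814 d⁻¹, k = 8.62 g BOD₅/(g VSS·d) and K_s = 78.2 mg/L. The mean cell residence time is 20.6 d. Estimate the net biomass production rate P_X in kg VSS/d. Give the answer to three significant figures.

P_X ≈ 671 kg VSS/d

From the Monod/SRT balance for a CMAS, S = K_s·(1+k_d θ_c)/[θ_c·(Y k − k_d) − 1] = 78.2 × (1 + 0.0814 × 20.6) / [20.6 × (0.641 × 8.62 − 0.0814) − 1] = 209.3 / 111.1 = 1.883 mg/L.
Correct the yield for decay: Y_obs = Y/(1 + k_d θ_c) = 0.641 / (1 + 0.0814 × 20.6) = 0.641 / 2.677 = 0.2395.
Mass of BOD₅ removed per day: Q(S₀ − S) = 2080 × 1348 g/m³ = 2804 kg/d.
So the net sludge growth is P_X = 0.2395 × 2804 = 671.5 kg VSS/d.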